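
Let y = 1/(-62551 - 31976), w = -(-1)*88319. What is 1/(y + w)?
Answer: 94527/8348530112 ≈ 1.1323e-5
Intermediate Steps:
w = 88319 (w = -1*(-88319) = 88319)
y = -1/94527 (y = 1/(-94527) = -1/94527 ≈ -1.0579e-5)
1/(y + w) = 1/(-1/94527 + 88319) = 1/(8348530112/94527) = 94527/8348530112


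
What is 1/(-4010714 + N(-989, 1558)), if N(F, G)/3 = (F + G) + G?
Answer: -1/4004333 ≈ -2.4973e-7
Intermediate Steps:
N(F, G) = 3*F + 6*G (N(F, G) = 3*((F + G) + G) = 3*(F + 2*G) = 3*F + 6*G)
1/(-4010714 + N(-989, 1558)) = 1/(-4010714 + (3*(-989) + 6*1558)) = 1/(-4010714 + (-2967 + 9348)) = 1/(-4010714 + 6381) = 1/(-4004333) = -1/4004333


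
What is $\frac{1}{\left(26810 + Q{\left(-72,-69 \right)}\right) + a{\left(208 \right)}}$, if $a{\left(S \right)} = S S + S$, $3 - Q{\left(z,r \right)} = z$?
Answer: $\frac{1}{70357} \approx 1.4213 \cdot 10^{-5}$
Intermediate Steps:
$Q{\left(z,r \right)} = 3 - z$
$a{\left(S \right)} = S + S^{2}$ ($a{\left(S \right)} = S^{2} + S = S + S^{2}$)
$\frac{1}{\left(26810 + Q{\left(-72,-69 \right)}\right) + a{\left(208 \right)}} = \frac{1}{\left(26810 + \left(3 - -72\right)\right) + 208 \left(1 + 208\right)} = \frac{1}{\left(26810 + \left(3 + 72\right)\right) + 208 \cdot 209} = \frac{1}{\left(26810 + 75\right) + 43472} = \frac{1}{26885 + 43472} = \frac{1}{70357}$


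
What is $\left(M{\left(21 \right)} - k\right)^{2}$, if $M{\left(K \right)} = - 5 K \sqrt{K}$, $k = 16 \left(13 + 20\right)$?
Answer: $510309 + 110880 \sqrt{21} \approx 1.0184 \cdot 10^{6}$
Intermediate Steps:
$k = 528$ ($k = 16 \cdot 33 = 528$)
$M{\left(K \right)} = - 5 K^{\frac{3}{2}}$
$\left(M{\left(21 \right)} - k\right)^{2} = \left(- 5 \cdot 21^{\frac{3}{2}} - 528\right)^{2} = \left(- 5 \cdot 21 \sqrt{21} - 528\right)^{2} = \left(- 105 \sqrt{21} - 528\right)^{2} = \left(-528 - 105 \sqrt{21}\right)^{2}$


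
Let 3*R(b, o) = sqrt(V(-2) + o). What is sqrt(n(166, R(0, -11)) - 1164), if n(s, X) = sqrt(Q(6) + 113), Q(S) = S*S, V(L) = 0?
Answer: sqrt(-1164 + sqrt(149)) ≈ 33.938*I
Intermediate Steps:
Q(S) = S**2
R(b, o) = sqrt(o)/3 (R(b, o) = sqrt(0 + o)/3 = sqrt(o)/3)
n(s, X) = sqrt(149) (n(s, X) = sqrt(6**2 + 113) = sqrt(36 + 113) = sqrt(149))
sqrt(n(166, R(0, -11)) - 1164) = sqrt(sqrt(149) - 1164) = sqrt(-1164 + sqrt(149))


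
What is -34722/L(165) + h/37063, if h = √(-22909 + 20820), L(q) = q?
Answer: -11574/55 + I*√2089/37063 ≈ -210.44 + 0.0012332*I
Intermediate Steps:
h = I*√2089 (h = √(-2089) = I*√2089 ≈ 45.706*I)
-34722/L(165) + h/37063 = -34722/165 + (I*√2089)/37063 = -34722*1/165 + (I*√2089)*(1/37063) = -11574/55 + I*√2089/37063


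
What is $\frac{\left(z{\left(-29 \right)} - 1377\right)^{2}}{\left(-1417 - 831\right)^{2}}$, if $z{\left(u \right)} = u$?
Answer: $\frac{494209}{1263376} \approx 0.39118$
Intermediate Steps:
$\frac{\left(z{\left(-29 \right)} - 1377\right)^{2}}{\left(-1417 - 831\right)^{2}} = \frac{\left(-29 - 1377\right)^{2}}{\left(-1417 - 831\right)^{2}} = \frac{\left(-1406\right)^{2}}{\left(-2248\right)^{2}} = \frac{1976836}{5053504} = 1976836 \cdot \frac{1}{5053504} = \frac{494209}{1263376}$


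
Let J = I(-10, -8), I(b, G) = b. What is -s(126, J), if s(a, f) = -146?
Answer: 146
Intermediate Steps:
J = -10
-s(126, J) = -1*(-146) = 146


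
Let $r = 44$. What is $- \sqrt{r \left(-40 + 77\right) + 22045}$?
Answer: $- \sqrt{23673} \approx -153.86$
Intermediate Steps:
$- \sqrt{r \left(-40 + 77\right) + 22045} = - \sqrt{44 \left(-40 + 77\right) + 22045} = - \sqrt{44 \cdot 37 + 22045} = - \sqrt{1628 + 22045} = - \sqrt{23673}$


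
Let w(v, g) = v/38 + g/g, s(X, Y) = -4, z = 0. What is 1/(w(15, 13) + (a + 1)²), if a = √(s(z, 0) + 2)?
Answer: 570/11777 - 2888*I*√2/11777 ≈ 0.048399 - 0.3468*I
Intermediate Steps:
w(v, g) = 1 + v/38 (w(v, g) = v*(1/38) + 1 = v/38 + 1 = 1 + v/38)
a = I*√2 (a = √(-4 + 2) = √(-2) = I*√2 ≈ 1.4142*I)
1/(w(15, 13) + (a + 1)²) = 1/((1 + (1/38)*15) + (I*√2 + 1)²) = 1/((1 + 15/38) + (1 + I*√2)²) = 1/(53/38 + (1 + I*√2)²)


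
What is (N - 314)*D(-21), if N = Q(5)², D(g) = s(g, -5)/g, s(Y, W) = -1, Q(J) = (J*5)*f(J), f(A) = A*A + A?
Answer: 562186/21 ≈ 26771.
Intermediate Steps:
f(A) = A + A² (f(A) = A² + A = A + A²)
Q(J) = 5*J²*(1 + J) (Q(J) = (J*5)*(J*(1 + J)) = (5*J)*(J*(1 + J)) = 5*J²*(1 + J))
D(g) = -1/g
N = 562500 (N = (5*5²*(1 + 5))² = (5*25*6)² = 750² = 562500)
(N - 314)*D(-21) = (562500 - 314)*(-1/(-21)) = 562186*(-1*(-1/21)) = 562186*(1/21) = 562186/21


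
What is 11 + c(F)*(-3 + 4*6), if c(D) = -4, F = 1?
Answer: -73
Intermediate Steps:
11 + c(F)*(-3 + 4*6) = 11 - 4*(-3 + 4*6) = 11 - 4*(-3 + 24) = 11 - 4*21 = 11 - 84 = -73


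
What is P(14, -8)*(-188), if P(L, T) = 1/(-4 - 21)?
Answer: 188/25 ≈ 7.5200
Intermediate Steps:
P(L, T) = -1/25 (P(L, T) = 1/(-25) = -1/25)
P(14, -8)*(-188) = -1/25*(-188) = 188/25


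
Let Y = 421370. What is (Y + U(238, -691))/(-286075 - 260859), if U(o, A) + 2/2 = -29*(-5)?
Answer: -210757/273467 ≈ -0.77069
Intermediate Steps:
U(o, A) = 144 (U(o, A) = -1 - 29*(-5) = -1 + 145 = 144)
(Y + U(238, -691))/(-286075 - 260859) = (421370 + 144)/(-286075 - 260859) = 421514/(-546934) = 421514*(-1/546934) = -210757/273467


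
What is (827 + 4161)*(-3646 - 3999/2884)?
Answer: -13117271561/721 ≈ -1.8193e+7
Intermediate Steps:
(827 + 4161)*(-3646 - 3999/2884) = 4988*(-3646 - 3999*1/2884) = 4988*(-3646 - 3999/2884) = 4988*(-10519063/2884) = -13117271561/721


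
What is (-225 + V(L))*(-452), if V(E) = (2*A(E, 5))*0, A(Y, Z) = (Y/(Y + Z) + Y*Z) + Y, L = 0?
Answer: 101700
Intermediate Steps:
A(Y, Z) = Y + Y*Z + Y/(Y + Z) (A(Y, Z) = (Y/(Y + Z) + Y*Z) + Y = (Y*Z + Y/(Y + Z)) + Y = Y + Y*Z + Y/(Y + Z))
V(E) = 0 (V(E) = (2*(E*(1 + E + 5 + 5² + E*5)/(E + 5)))*0 = (2*(E*(1 + E + 5 + 25 + 5*E)/(5 + E)))*0 = (2*(E*(31 + 6*E)/(5 + E)))*0 = (2*E*(31 + 6*E)/(5 + E))*0 = 0)
(-225 + V(L))*(-452) = (-225 + 0)*(-452) = -225*(-452) = 101700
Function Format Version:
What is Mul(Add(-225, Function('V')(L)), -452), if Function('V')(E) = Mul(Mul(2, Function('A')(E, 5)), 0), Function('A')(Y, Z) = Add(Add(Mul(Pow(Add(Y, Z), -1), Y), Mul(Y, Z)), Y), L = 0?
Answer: 101700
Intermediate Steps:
Function('A')(Y, Z) = Add(Y, Mul(Y, Z), Mul(Y, Pow(Add(Y, Z), -1))) (Function('A')(Y, Z) = Add(Add(Mul(Y, Pow(Add(Y, Z), -1)), Mul(Y, Z)), Y) = Add(Add(Mul(Y, Z), Mul(Y, Pow(Add(Y, Z), -1))), Y) = Add(Y, Mul(Y, Z), Mul(Y, Pow(Add(Y, Z), -1))))
Function('V')(E) = 0 (Function('V')(E) = Mul(Mul(2, Mul(E, Pow(Add(E, 5), -1), Add(1, E, 5, Pow(5, 2), Mul(E, 5)))), 0) = Mul(Mul(2, Mul(E, Pow(Add(5, E), -1), Add(1, E, 5, 25, Mul(5, E)))), 0) = Mul(Mul(2, Mul(E, Pow(Add(5, E), -1), Add(31, Mul(6, E)))), 0) = Mul(Mul(2, E, Pow(Add(5, E), -1), Add(31, Mul(6, E))), 0) = 0)
Mul(Add(-225, Function('V')(L)), -452) = Mul(Add(-225, 0), -452) = Mul(-225, -452) = 101700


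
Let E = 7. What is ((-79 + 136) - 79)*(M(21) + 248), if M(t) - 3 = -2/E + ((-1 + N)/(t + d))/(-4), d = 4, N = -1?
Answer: -965327/175 ≈ -5516.2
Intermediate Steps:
M(t) = 19/7 + 1/(2*(4 + t)) (M(t) = 3 + (-2/7 + ((-1 - 1)/(t + 4))/(-4)) = 3 + (-2*1/7 - 2/(4 + t)*(-1/4)) = 3 + (-2/7 + 1/(2*(4 + t))) = 19/7 + 1/(2*(4 + t)))
((-79 + 136) - 79)*(M(21) + 248) = ((-79 + 136) - 79)*((159 + 38*21)/(14*(4 + 21)) + 248) = (57 - 79)*((1/14)*(159 + 798)/25 + 248) = -22*((1/14)*(1/25)*957 + 248) = -22*(957/350 + 248) = -22*87757/350 = -965327/175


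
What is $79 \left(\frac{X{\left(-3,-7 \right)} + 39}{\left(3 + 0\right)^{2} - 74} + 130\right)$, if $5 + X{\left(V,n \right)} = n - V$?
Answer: $\frac{133036}{13} \approx 10234.0$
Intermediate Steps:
$X{\left(V,n \right)} = -5 + n - V$ ($X{\left(V,n \right)} = -5 - \left(V - n\right) = -5 + n - V$)
$79 \left(\frac{X{\left(-3,-7 \right)} + 39}{\left(3 + 0\right)^{2} - 74} + 130\right) = 79 \left(\frac{\left(-5 - 7 - -3\right) + 39}{\left(3 + 0\right)^{2} - 74} + 130\right) = 79 \left(\frac{\left(-5 - 7 + 3\right) + 39}{3^{2} - 74} + 130\right) = 79 \left(\frac{-9 + 39}{9 - 74} + 130\right) = 79 \left(\frac{30}{-65} + 130\right) = 79 \left(30 \left(- \frac{1}{65}\right) + 130\right) = 79 \left(- \frac{6}{13} + 130\right) = 79 \cdot \frac{1684}{13} = \frac{133036}{13}$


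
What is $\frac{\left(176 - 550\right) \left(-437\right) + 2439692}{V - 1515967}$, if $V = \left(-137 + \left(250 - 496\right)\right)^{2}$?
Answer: $- \frac{433855}{228213} \approx -1.9011$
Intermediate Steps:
$V = 146689$ ($V = \left(-137 + \left(250 - 496\right)\right)^{2} = \left(-137 - 246\right)^{2} = \left(-383\right)^{2} = 146689$)
$\frac{\left(176 - 550\right) \left(-437\right) + 2439692}{V - 1515967} = \frac{\left(176 - 550\right) \left(-437\right) + 2439692}{146689 - 1515967} = \frac{\left(-374\right) \left(-437\right) + 2439692}{-1369278} = \left(163438 + 2439692\right) \left(- \frac{1}{1369278}\right) = 2603130 \left(- \frac{1}{1369278}\right) = - \frac{433855}{228213}$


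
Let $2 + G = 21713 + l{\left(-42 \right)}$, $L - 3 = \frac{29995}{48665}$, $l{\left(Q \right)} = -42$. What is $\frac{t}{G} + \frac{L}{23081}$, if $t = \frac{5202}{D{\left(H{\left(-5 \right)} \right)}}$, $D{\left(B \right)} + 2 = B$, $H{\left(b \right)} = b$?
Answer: $- \frac{387758898704}{11358395826253} \approx -0.034139$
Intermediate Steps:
$L = \frac{35198}{9733}$ ($L = 3 + \frac{29995}{48665} = 3 + 29995 \cdot \frac{1}{48665} = 3 + \frac{5999}{9733} = \frac{35198}{9733} \approx 3.6164$)
$D{\left(B \right)} = -2 + B$
$t = - \frac{5202}{7}$ ($t = \frac{5202}{-2 - 5} = \frac{5202}{-7} = 5202 \left(- \frac{1}{7}\right) = - \frac{5202}{7} \approx -743.14$)
$G = 21669$ ($G = -2 + \left(21713 - 42\right) = -2 + 21671 = 21669$)
$\frac{t}{G} + \frac{L}{23081} = - \frac{5202}{7 \cdot 21669} + \frac{35198}{9733 \cdot 23081} = \left(- \frac{5202}{7}\right) \frac{1}{21669} + \frac{35198}{9733} \cdot \frac{1}{23081} = - \frac{1734}{50561} + \frac{35198}{224647373} = - \frac{387758898704}{11358395826253}$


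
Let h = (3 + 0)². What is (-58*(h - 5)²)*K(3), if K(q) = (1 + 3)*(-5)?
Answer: 18560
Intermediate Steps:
K(q) = -20 (K(q) = 4*(-5) = -20)
h = 9 (h = 3² = 9)
(-58*(h - 5)²)*K(3) = -58*(9 - 5)²*(-20) = -58*4²*(-20) = -58*16*(-20) = -928*(-20) = 18560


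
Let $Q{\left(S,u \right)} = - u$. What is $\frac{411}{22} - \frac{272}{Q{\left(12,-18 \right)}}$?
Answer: $\frac{707}{198} \approx 3.5707$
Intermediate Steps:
$\frac{411}{22} - \frac{272}{Q{\left(12,-18 \right)}} = \frac{411}{22} - \frac{272}{\left(-1\right) \left(-18\right)} = 411 \cdot \frac{1}{22} - \frac{272}{18} = \frac{411}{22} - \frac{136}{9} = \frac{707}{198}$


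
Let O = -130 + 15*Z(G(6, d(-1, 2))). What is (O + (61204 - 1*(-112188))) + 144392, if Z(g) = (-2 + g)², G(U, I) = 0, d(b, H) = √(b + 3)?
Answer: 317714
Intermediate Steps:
d(b, H) = √(3 + b)
O = -70 (O = -130 + 15*(-2 + 0)² = -130 + 15*(-2)² = -130 + 15*4 = -130 + 60 = -70)
(O + (61204 - 1*(-112188))) + 144392 = (-70 + (61204 - 1*(-112188))) + 144392 = (-70 + (61204 + 112188)) + 144392 = (-70 + 173392) + 144392 = 173322 + 144392 = 317714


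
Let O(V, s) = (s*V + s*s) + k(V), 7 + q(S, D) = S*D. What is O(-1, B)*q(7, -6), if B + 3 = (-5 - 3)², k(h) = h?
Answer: -179291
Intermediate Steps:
q(S, D) = -7 + D*S (q(S, D) = -7 + S*D = -7 + D*S)
B = 61 (B = -3 + (-5 - 3)² = -3 + (-8)² = -3 + 64 = 61)
O(V, s) = V + s² + V*s (O(V, s) = (s*V + s*s) + V = (V*s + s²) + V = (s² + V*s) + V = V + s² + V*s)
O(-1, B)*q(7, -6) = (-1 + 61² - 1*61)*(-7 - 6*7) = (-1 + 3721 - 61)*(-7 - 42) = 3659*(-49) = -179291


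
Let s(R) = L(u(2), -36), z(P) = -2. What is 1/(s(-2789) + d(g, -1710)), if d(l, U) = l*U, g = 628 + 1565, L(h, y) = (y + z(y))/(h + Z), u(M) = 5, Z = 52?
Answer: -3/11250092 ≈ -2.6666e-7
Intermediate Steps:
L(h, y) = (-2 + y)/(52 + h) (L(h, y) = (y - 2)/(h + 52) = (-2 + y)/(52 + h))
g = 2193
s(R) = -2/3 (s(R) = (-2 - 36)/(52 + 5) = -38/57 = (1/57)*(-38) = -2/3)
d(l, U) = U*l
1/(s(-2789) + d(g, -1710)) = 1/(-2/3 - 1710*2193) = 1/(-2/3 - 3750030) = 1/(-11250092/3) = -3/11250092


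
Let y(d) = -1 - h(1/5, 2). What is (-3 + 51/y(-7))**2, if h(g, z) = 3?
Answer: 3969/16 ≈ 248.06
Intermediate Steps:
y(d) = -4 (y(d) = -1 - 1*3 = -1 - 3 = -4)
(-3 + 51/y(-7))**2 = (-3 + 51/(-4))**2 = (-3 + 51*(-1/4))**2 = (-3 - 51/4)**2 = (-63/4)**2 = 3969/16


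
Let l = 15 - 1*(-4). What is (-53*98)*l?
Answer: -98686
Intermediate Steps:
l = 19 (l = 15 + 4 = 19)
(-53*98)*l = -53*98*19 = -5194*19 = -98686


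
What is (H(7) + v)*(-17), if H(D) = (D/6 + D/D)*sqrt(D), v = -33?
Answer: 561 - 221*sqrt(7)/6 ≈ 463.55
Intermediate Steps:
H(D) = sqrt(D)*(1 + D/6) (H(D) = (D*(1/6) + 1)*sqrt(D) = (D/6 + 1)*sqrt(D) = (1 + D/6)*sqrt(D) = sqrt(D)*(1 + D/6))
(H(7) + v)*(-17) = (sqrt(7)*(6 + 7)/6 - 33)*(-17) = ((1/6)*sqrt(7)*13 - 33)*(-17) = (13*sqrt(7)/6 - 33)*(-17) = (-33 + 13*sqrt(7)/6)*(-17) = 561 - 221*sqrt(7)/6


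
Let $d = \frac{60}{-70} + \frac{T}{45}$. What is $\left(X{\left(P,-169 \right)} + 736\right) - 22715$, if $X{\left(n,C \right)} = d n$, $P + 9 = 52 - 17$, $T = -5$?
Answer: $- \frac{1386263}{63} \approx -22004.0$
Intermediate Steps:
$P = 26$ ($P = -9 + \left(52 - 17\right) = -9 + 35 = 26$)
$d = - \frac{61}{63}$ ($d = \frac{60}{-70} - \frac{5}{45} = 60 \left(- \frac{1}{70}\right) - \frac{1}{9} = - \frac{6}{7} - \frac{1}{9} = - \frac{61}{63} \approx -0.96825$)
$X{\left(n,C \right)} = - \frac{61 n}{63}$
$\left(X{\left(P,-169 \right)} + 736\right) - 22715 = \left(\left(- \frac{61}{63}\right) 26 + 736\right) - 22715 = \left(- \frac{1586}{63} + 736\right) - 22715 = \frac{44782}{63} - 22715 = - \frac{1386263}{63}$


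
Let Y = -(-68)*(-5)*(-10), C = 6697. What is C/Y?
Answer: 6697/3400 ≈ 1.9697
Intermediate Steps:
Y = 3400 (Y = -17*20*(-10) = -340*(-10) = 3400)
C/Y = 6697/3400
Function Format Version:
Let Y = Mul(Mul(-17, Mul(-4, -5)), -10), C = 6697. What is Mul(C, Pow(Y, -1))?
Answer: Rational(6697, 3400) ≈ 1.9697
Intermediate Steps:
Y = 3400 (Y = Mul(Mul(-17, 20), -10) = Mul(-340, -10) = 3400)
Mul(C, Pow(Y, -1)) = Mul(6697, Pow(3400, -1)) = Mul(6697, Rational(1, 3400)) = Rational(6697, 3400)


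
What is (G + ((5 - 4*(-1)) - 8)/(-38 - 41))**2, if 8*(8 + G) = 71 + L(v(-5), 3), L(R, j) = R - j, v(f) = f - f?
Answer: 5929/24964 ≈ 0.23750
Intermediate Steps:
v(f) = 0
G = 1/2 (G = -8 + (71 + (0 - 1*3))/8 = -8 + (71 + (0 - 3))/8 = -8 + (71 - 3)/8 = -8 + (1/8)*68 = -8 + 17/2 = 1/2 ≈ 0.50000)
(G + ((5 - 4*(-1)) - 8)/(-38 - 41))**2 = (1/2 + ((5 - 4*(-1)) - 8)/(-38 - 41))**2 = (1/2 + ((5 + 4) - 8)/(-79))**2 = (1/2 + (9 - 8)*(-1/79))**2 = (1/2 + 1*(-1/79))**2 = (1/2 - 1/79)**2 = (77/158)**2 = 5929/24964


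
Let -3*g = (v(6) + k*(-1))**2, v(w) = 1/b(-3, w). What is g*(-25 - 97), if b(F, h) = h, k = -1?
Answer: 2989/54 ≈ 55.352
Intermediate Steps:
v(w) = 1/w
g = -49/108 (g = -(1/6 - 1*(-1))**2/3 = -(1/6 + 1)**2/3 = -(7/6)**2/3 = -1/3*49/36 = -49/108 ≈ -0.45370)
g*(-25 - 97) = -49*(-25 - 97)/108 = -49/108*(-122) = 2989/54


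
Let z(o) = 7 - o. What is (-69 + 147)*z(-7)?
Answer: 1092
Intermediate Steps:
(-69 + 147)*z(-7) = (-69 + 147)*(7 - 1*(-7)) = 78*(7 + 7) = 78*14 = 1092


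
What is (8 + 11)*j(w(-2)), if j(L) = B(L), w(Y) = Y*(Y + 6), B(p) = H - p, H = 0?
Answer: 152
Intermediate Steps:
B(p) = -p (B(p) = 0 - p = -p)
w(Y) = Y*(6 + Y)
j(L) = -L
(8 + 11)*j(w(-2)) = (8 + 11)*(-(-2)*(6 - 2)) = 19*(-(-2)*4) = 19*(-1*(-8)) = 19*8 = 152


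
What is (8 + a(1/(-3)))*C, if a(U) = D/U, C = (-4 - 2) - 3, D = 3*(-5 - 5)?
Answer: -882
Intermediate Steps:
D = -30 (D = 3*(-10) = -30)
C = -9 (C = -6 - 3 = -9)
a(U) = -30/U
(8 + a(1/(-3)))*C = (8 - 30/(1/(-3)))*(-9) = (8 - 30/(-⅓))*(-9) = (8 - 30*(-3))*(-9) = (8 + 90)*(-9) = 98*(-9) = -882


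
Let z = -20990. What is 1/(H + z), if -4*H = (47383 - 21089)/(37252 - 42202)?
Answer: -9900/207787853 ≈ -4.7645e-5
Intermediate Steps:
H = 13147/9900 (H = -(47383 - 21089)/(4*(37252 - 42202)) = -13147/(2*(-4950)) = -13147*(-1)/(2*4950) = -¼*(-13147/2475) = 13147/9900 ≈ 1.3280)
1/(H + z) = 1/(13147/9900 - 20990) = 1/(-207787853/9900) = -9900/207787853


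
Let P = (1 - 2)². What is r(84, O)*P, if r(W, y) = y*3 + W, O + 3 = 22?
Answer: 141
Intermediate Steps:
O = 19 (O = -3 + 22 = 19)
P = 1 (P = (-1)² = 1)
r(W, y) = W + 3*y (r(W, y) = 3*y + W = W + 3*y)
r(84, O)*P = (84 + 3*19)*1 = (84 + 57)*1 = 141*1 = 141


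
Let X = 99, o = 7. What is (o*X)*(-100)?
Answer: -69300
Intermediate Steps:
(o*X)*(-100) = (7*99)*(-100) = 693*(-100) = -69300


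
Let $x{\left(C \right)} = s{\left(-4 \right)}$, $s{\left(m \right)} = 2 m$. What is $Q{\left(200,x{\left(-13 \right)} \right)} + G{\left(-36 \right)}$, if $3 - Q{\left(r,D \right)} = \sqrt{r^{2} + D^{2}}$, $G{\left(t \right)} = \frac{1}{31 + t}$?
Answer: $\frac{14}{5} - 8 \sqrt{626} \approx -197.36$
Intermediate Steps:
$x{\left(C \right)} = -8$ ($x{\left(C \right)} = 2 \left(-4\right) = -8$)
$Q{\left(r,D \right)} = 3 - \sqrt{D^{2} + r^{2}}$ ($Q{\left(r,D \right)} = 3 - \sqrt{r^{2} + D^{2}} = 3 - \sqrt{D^{2} + r^{2}}$)
$Q{\left(200,x{\left(-13 \right)} \right)} + G{\left(-36 \right)} = \left(3 - \sqrt{\left(-8\right)^{2} + 200^{2}}\right) + \frac{1}{31 - 36} = \left(3 - \sqrt{64 + 40000}\right) + \frac{1}{-5} = \left(3 - \sqrt{40064}\right) - \frac{1}{5} = \left(3 - 8 \sqrt{626}\right) - \frac{1}{5} = \frac{14}{5} - 8 \sqrt{626}$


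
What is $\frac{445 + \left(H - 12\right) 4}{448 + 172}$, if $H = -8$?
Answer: $\frac{73}{124} \approx 0.58871$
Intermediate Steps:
$\frac{445 + \left(H - 12\right) 4}{448 + 172} = \frac{445 + \left(-8 - 12\right) 4}{448 + 172} = \frac{445 + \left(-8 - 12\right) 4}{620} = \left(445 - 80\right) \frac{1}{620} = 365 \cdot \frac{1}{620} = \frac{73}{124}$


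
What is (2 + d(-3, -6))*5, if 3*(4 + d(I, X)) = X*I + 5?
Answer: 85/3 ≈ 28.333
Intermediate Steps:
d(I, X) = -7/3 + I*X/3 (d(I, X) = -4 + (X*I + 5)/3 = -4 + (I*X + 5)/3 = -4 + (5 + I*X)/3 = -4 + (5/3 + I*X/3) = -7/3 + I*X/3)
(2 + d(-3, -6))*5 = (2 + (-7/3 + (⅓)*(-3)*(-6)))*5 = (2 + (-7/3 + 6))*5 = (2 + 11/3)*5 = (17/3)*5 = 85/3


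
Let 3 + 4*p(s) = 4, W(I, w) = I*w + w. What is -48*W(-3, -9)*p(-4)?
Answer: -216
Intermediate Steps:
W(I, w) = w + I*w
p(s) = ¼ (p(s) = -¾ + (¼)*4 = -¾ + 1 = ¼)
-48*W(-3, -9)*p(-4) = -48*(-9*(1 - 3))/4 = -48*(-9*(-2))/4 = -48*18/4 = -864/4 = -1*216 = -216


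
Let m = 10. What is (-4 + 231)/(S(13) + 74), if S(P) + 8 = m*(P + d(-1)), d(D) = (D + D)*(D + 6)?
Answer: 227/96 ≈ 2.3646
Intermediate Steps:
d(D) = 2*D*(6 + D) (d(D) = (2*D)*(6 + D) = 2*D*(6 + D))
S(P) = -108 + 10*P (S(P) = -8 + 10*(P + 2*(-1)*(6 - 1)) = -8 + 10*(P + 2*(-1)*5) = -8 + 10*(P - 10) = -8 + 10*(-10 + P) = -8 + (-100 + 10*P) = -108 + 10*P)
(-4 + 231)/(S(13) + 74) = (-4 + 231)/((-108 + 10*13) + 74) = 227/((-108 + 130) + 74) = 227/(22 + 74) = 227/96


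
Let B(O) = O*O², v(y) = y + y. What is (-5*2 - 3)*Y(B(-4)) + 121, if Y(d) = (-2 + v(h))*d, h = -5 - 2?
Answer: -13191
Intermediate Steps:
h = -7
v(y) = 2*y
B(O) = O³
Y(d) = -16*d (Y(d) = (-2 + 2*(-7))*d = (-2 - 14)*d = -16*d)
(-5*2 - 3)*Y(B(-4)) + 121 = (-5*2 - 3)*(-16*(-4)³) + 121 = (-10 - 3)*(-16*(-64)) + 121 = -13*1024 + 121 = -13312 + 121 = -13191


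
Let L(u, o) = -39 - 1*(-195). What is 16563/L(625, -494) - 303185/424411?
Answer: 179031347/1697644 ≈ 105.46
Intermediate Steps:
L(u, o) = 156 (L(u, o) = -39 + 195 = 156)
16563/L(625, -494) - 303185/424411 = 16563/156 - 303185/424411 = 16563*(1/156) - 303185*1/424411 = 5521/52 - 303185/424411 = 179031347/1697644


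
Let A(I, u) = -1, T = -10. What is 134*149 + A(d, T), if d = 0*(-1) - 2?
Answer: 19965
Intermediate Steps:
d = -2 (d = 0 - 2 = -2)
134*149 + A(d, T) = 134*149 - 1 = 19966 - 1 = 19965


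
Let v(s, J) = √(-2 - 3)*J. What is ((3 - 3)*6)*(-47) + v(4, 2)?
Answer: 2*I*√5 ≈ 4.4721*I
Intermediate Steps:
v(s, J) = I*J*√5 (v(s, J) = √(-5)*J = (I*√5)*J = I*J*√5)
((3 - 3)*6)*(-47) + v(4, 2) = ((3 - 3)*6)*(-47) + I*2*√5 = (0*6)*(-47) + 2*I*√5 = 0*(-47) + 2*I*√5 = 0 + 2*I*√5 = 2*I*√5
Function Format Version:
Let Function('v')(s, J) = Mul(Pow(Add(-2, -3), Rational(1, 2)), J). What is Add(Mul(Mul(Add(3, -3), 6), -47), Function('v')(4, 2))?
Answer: Mul(2, I, Pow(5, Rational(1, 2))) ≈ Mul(4.4721, I)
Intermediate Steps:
Function('v')(s, J) = Mul(I, J, Pow(5, Rational(1, 2))) (Function('v')(s, J) = Mul(Pow(-5, Rational(1, 2)), J) = Mul(Mul(I, Pow(5, Rational(1, 2))), J) = Mul(I, J, Pow(5, Rational(1, 2))))
Add(Mul(Mul(Add(3, -3), 6), -47), Function('v')(4, 2)) = Add(Mul(Mul(Add(3, -3), 6), -47), Mul(I, 2, Pow(5, Rational(1, 2)))) = Add(Mul(Mul(0, 6), -47), Mul(2, I, Pow(5, Rational(1, 2)))) = Add(Mul(0, -47), Mul(2, I, Pow(5, Rational(1, 2)))) = Add(0, Mul(2, I, Pow(5, Rational(1, 2)))) = Mul(2, I, Pow(5, Rational(1, 2)))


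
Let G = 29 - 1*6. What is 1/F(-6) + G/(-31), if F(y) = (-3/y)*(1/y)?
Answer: -395/31 ≈ -12.742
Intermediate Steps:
F(y) = -3/y**2 (F(y) = (-3/y)/y = -3/y**2)
G = 23 (G = 29 - 6 = 23)
1/F(-6) + G/(-31) = 1/(-3/(-6)**2) + 23/(-31) = 1/(-3*1/36) - 1/31*23 = 1/(-1/12) - 23/31 = -12 - 23/31 = -395/31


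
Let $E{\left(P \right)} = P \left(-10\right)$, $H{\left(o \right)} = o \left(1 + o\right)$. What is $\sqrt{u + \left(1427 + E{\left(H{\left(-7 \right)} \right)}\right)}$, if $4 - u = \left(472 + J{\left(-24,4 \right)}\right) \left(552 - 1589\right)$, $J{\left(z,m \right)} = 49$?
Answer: $2 \sqrt{135322} \approx 735.72$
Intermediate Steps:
$E{\left(P \right)} = - 10 P$
$u = 540281$ ($u = 4 - \left(472 + 49\right) \left(552 - 1589\right) = 4 - 521 \left(-1037\right) = 4 - -540277 = 4 + 540277 = 540281$)
$\sqrt{u + \left(1427 + E{\left(H{\left(-7 \right)} \right)}\right)} = \sqrt{540281 + \left(1427 - 10 \left(- 7 \left(1 - 7\right)\right)\right)} = \sqrt{540281 + \left(1427 - 10 \left(\left(-7\right) \left(-6\right)\right)\right)} = \sqrt{540281 + \left(1427 - 420\right)} = \sqrt{540281 + 1007} = \sqrt{541288} = 2 \sqrt{135322}$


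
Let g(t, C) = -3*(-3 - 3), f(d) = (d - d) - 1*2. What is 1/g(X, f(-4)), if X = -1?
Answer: 1/18 ≈ 0.055556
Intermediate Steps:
f(d) = -2 (f(d) = 0 - 2 = -2)
g(t, C) = 18 (g(t, C) = -3*(-6) = 18)
1/g(X, f(-4)) = 1/18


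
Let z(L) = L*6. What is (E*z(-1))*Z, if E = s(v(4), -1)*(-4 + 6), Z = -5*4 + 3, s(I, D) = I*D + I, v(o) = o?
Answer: 0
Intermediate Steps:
z(L) = 6*L
s(I, D) = I + D*I (s(I, D) = D*I + I = I + D*I)
Z = -17 (Z = -20 + 3 = -17)
E = 0 (E = (4*(1 - 1))*(-4 + 6) = (4*0)*2 = 0*2 = 0)
(E*z(-1))*Z = (0*(6*(-1)))*(-17) = (0*(-6))*(-17) = 0*(-17) = 0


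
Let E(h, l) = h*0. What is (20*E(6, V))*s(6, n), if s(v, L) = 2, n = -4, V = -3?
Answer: 0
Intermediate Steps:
E(h, l) = 0
(20*E(6, V))*s(6, n) = (20*0)*2 = 0*2 = 0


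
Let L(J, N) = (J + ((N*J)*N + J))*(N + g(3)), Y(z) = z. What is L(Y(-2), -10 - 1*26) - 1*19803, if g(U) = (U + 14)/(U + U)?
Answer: 198893/3 ≈ 66298.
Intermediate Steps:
g(U) = (14 + U)/(2*U) (g(U) = (14 + U)/((2*U)) = (14 + U)*(1/(2*U)) = (14 + U)/(2*U))
L(J, N) = (17/6 + N)*(2*J + J*N²) (L(J, N) = (J + ((N*J)*N + J))*(N + (½)*(14 + 3)/3) = (J + ((J*N)*N + J))*(N + (½)*(⅓)*17) = (J + (J*N² + J))*(N + 17/6) = (J + (J + J*N²))*(17/6 + N) = (2*J + J*N²)*(17/6 + N) = (17/6 + N)*(2*J + J*N²))
L(Y(-2), -10 - 1*26) - 1*19803 = (⅙)*(-2)*(34 + 6*(-10 - 1*26)³ + 12*(-10 - 1*26) + 17*(-10 - 1*26)²) - 1*19803 = (⅙)*(-2)*(34 + 6*(-10 - 26)³ + 12*(-10 - 26) + 17*(-10 - 26)²) - 19803 = (⅙)*(-2)*(34 + 6*(-36)³ + 12*(-36) + 17*(-36)²) - 19803 = (⅙)*(-2)*(34 + 6*(-46656) - 432 + 17*1296) - 19803 = (⅙)*(-2)*(34 - 279936 - 432 + 22032) - 19803 = (⅙)*(-2)*(-258302) - 19803 = 258302/3 - 19803 = 198893/3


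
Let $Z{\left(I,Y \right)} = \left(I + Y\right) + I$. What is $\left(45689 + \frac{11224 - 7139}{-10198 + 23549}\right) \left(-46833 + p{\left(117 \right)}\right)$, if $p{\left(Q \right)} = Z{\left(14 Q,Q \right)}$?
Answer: $- \frac{26498309818560}{13351} \approx -1.9847 \cdot 10^{9}$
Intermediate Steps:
$Z{\left(I,Y \right)} = Y + 2 I$
$p{\left(Q \right)} = 29 Q$ ($p{\left(Q \right)} = Q + 2 \cdot 14 Q = Q + 28 Q = 29 Q$)
$\left(45689 + \frac{11224 - 7139}{-10198 + 23549}\right) \left(-46833 + p{\left(117 \right)}\right) = \left(45689 + \frac{11224 - 7139}{-10198 + 23549}\right) \left(-46833 + 29 \cdot 117\right) = \left(45689 + \frac{4085}{13351}\right) \left(-46833 + 3393\right) = \left(45689 + 4085 \cdot \frac{1}{13351}\right) \left(-43440\right) = \left(45689 + \frac{4085}{13351}\right) \left(-43440\right) = \frac{609997924}{13351} \left(-43440\right) = - \frac{26498309818560}{13351}$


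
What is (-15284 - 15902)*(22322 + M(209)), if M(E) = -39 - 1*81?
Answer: -692391572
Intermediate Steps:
M(E) = -120 (M(E) = -39 - 81 = -120)
(-15284 - 15902)*(22322 + M(209)) = (-15284 - 15902)*(22322 - 120) = -31186*22202 = -692391572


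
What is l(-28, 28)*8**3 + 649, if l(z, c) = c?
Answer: 14985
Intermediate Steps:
l(-28, 28)*8**3 + 649 = 28*8**3 + 649 = 28*512 + 649 = 14336 + 649 = 14985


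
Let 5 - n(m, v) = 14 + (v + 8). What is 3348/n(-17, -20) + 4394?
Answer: 5510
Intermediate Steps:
n(m, v) = -17 - v (n(m, v) = 5 - (14 + (v + 8)) = 5 - (14 + (8 + v)) = 5 - (22 + v) = 5 + (-22 - v) = -17 - v)
3348/n(-17, -20) + 4394 = 3348/(-17 - 1*(-20)) + 4394 = 3348/(-17 + 20) + 4394 = 3348/3 + 4394 = 3348*(⅓) + 4394 = 1116 + 4394 = 5510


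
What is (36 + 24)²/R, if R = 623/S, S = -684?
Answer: -2462400/623 ≈ -3952.5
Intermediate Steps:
R = -623/684 (R = 623/(-684) = 623*(-1/684) = -623/684 ≈ -0.91082)
(36 + 24)²/R = (36 + 24)²/(-623/684) = 60²*(-684/623) = 3600*(-684/623) = -2462400/623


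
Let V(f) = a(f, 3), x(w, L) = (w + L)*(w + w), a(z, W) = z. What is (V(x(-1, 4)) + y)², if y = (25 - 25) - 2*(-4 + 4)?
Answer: 36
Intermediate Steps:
x(w, L) = 2*w*(L + w) (x(w, L) = (L + w)*(2*w) = 2*w*(L + w))
V(f) = f
y = 0 (y = 0 - 2*0 = 0 + 0 = 0)
(V(x(-1, 4)) + y)² = (2*(-1)*(4 - 1) + 0)² = (2*(-1)*3 + 0)² = (-6 + 0)² = (-6)² = 36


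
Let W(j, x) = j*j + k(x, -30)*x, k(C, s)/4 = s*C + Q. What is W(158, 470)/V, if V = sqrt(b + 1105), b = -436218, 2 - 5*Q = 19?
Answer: 3784204*I*sqrt(435113)/62159 ≈ 40158.0*I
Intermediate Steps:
Q = -17/5 (Q = 2/5 - 1/5*19 = 2/5 - 19/5 = -17/5 ≈ -3.4000)
k(C, s) = -68/5 + 4*C*s (k(C, s) = 4*(s*C - 17/5) = 4*(C*s - 17/5) = 4*(-17/5 + C*s) = -68/5 + 4*C*s)
W(j, x) = j**2 + x*(-68/5 - 120*x) (W(j, x) = j*j + (-68/5 + 4*x*(-30))*x = j**2 + (-68/5 - 120*x)*x = j**2 + x*(-68/5 - 120*x))
V = I*sqrt(435113) (V = sqrt(-436218 + 1105) = sqrt(-435113) = I*sqrt(435113) ≈ 659.63*I)
W(158, 470)/V = (158**2 - 120*470**2 - 68/5*470)/((I*sqrt(435113))) = (24964 - 120*220900 - 6392)*(-I*sqrt(435113)/435113) = (24964 - 26508000 - 6392)*(-I*sqrt(435113)/435113) = -(-3784204)*I*sqrt(435113)/62159 = 3784204*I*sqrt(435113)/62159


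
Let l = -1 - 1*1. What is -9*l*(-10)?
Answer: -180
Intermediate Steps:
l = -2 (l = -1 - 1 = -2)
-9*l*(-10) = -9*(-2)*(-10) = 18*(-10) = -180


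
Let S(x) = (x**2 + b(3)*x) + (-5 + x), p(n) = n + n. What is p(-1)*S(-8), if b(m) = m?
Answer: -54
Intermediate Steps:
p(n) = 2*n
S(x) = -5 + x**2 + 4*x (S(x) = (x**2 + 3*x) + (-5 + x) = -5 + x**2 + 4*x)
p(-1)*S(-8) = (2*(-1))*(-5 + (-8)**2 + 4*(-8)) = -2*(-5 + 64 - 32) = -2*27 = -54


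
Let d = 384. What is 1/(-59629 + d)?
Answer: -1/59245 ≈ -1.6879e-5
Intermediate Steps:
1/(-59629 + d) = 1/(-59629 + 384) = 1/(-59245) = -1/59245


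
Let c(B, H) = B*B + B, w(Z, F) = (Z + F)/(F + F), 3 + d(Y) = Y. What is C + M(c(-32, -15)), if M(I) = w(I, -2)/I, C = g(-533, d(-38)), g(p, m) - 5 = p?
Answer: -1048047/1984 ≈ -528.25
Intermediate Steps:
d(Y) = -3 + Y
g(p, m) = 5 + p
w(Z, F) = (F + Z)/(2*F) (w(Z, F) = (F + Z)/((2*F)) = (F + Z)*(1/(2*F)) = (F + Z)/(2*F))
C = -528 (C = 5 - 533 = -528)
c(B, H) = B + B² (c(B, H) = B² + B = B + B²)
M(I) = (½ - I/4)/I (M(I) = ((½)*(-2 + I)/(-2))/I = ((½)*(-½)*(-2 + I))/I = (½ - I/4)/I)
C + M(c(-32, -15)) = -528 + (2 - (-32)*(1 - 32))/(4*((-32*(1 - 32)))) = -528 + (2 - (-32)*(-31))/(4*((-32*(-31)))) = -528 + (¼)*(2 - 1*992)/992 = -528 + (¼)*(1/992)*(2 - 992) = -528 + (¼)*(1/992)*(-990) = -528 - 495/1984 = -1048047/1984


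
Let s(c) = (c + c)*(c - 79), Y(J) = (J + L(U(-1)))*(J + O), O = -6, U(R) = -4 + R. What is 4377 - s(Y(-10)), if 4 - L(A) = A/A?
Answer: -3015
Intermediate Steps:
L(A) = 3 (L(A) = 4 - A/A = 4 - 1*1 = 4 - 1 = 3)
Y(J) = (-6 + J)*(3 + J) (Y(J) = (J + 3)*(J - 6) = (3 + J)*(-6 + J) = (-6 + J)*(3 + J))
s(c) = 2*c*(-79 + c) (s(c) = (2*c)*(-79 + c) = 2*c*(-79 + c))
4377 - s(Y(-10)) = 4377 - 2*(-18 + (-10)**2 - 3*(-10))*(-79 + (-18 + (-10)**2 - 3*(-10))) = 4377 - 2*(-18 + 100 + 30)*(-79 + (-18 + 100 + 30)) = 4377 - 2*112*(-79 + 112) = 4377 - 2*112*33 = 4377 - 1*7392 = 4377 - 7392 = -3015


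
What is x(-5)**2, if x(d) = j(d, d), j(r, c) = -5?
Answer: 25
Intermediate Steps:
x(d) = -5
x(-5)**2 = (-5)**2 = 25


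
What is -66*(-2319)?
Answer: 153054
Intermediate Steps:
-66*(-2319) = -6*(-25509) = 153054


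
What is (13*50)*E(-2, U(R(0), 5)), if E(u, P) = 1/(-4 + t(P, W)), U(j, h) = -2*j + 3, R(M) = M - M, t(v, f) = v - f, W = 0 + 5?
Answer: -325/3 ≈ -108.33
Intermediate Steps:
W = 5
R(M) = 0
U(j, h) = 3 - 2*j
E(u, P) = 1/(-9 + P) (E(u, P) = 1/(-4 + (P - 1*5)) = 1/(-4 + (P - 5)) = 1/(-4 + (-5 + P)) = 1/(-9 + P))
(13*50)*E(-2, U(R(0), 5)) = (13*50)/(-9 + (3 - 2*0)) = 650/(-9 + (3 + 0)) = 650/(-9 + 3) = 650/(-6) = 650*(-1/6) = -325/3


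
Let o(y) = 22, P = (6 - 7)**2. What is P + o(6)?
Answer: 23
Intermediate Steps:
P = 1 (P = (-1)**2 = 1)
P + o(6) = 1 + 22 = 23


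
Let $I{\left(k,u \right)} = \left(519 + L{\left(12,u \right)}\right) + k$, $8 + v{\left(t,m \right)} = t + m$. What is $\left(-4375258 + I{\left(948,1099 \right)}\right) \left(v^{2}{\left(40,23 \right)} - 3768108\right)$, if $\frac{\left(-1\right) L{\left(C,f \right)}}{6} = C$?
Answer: $16467957225629$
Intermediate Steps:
$L{\left(C,f \right)} = - 6 C$
$v{\left(t,m \right)} = -8 + m + t$ ($v{\left(t,m \right)} = -8 + \left(t + m\right) = -8 + \left(m + t\right) = -8 + m + t$)
$I{\left(k,u \right)} = 447 + k$ ($I{\left(k,u \right)} = \left(519 - 72\right) + k = 447 + k$)
$\left(-4375258 + I{\left(948,1099 \right)}\right) \left(v^{2}{\left(40,23 \right)} - 3768108\right) = \left(-4375258 + \left(447 + 948\right)\right) \left(\left(-8 + 23 + 40\right)^{2} - 3768108\right) = \left(-4375258 + 1395\right) \left(55^{2} - 3768108\right) = - 4373863 \left(3025 - 3768108\right) = \left(-4373863\right) \left(-3765083\right) = 16467957225629$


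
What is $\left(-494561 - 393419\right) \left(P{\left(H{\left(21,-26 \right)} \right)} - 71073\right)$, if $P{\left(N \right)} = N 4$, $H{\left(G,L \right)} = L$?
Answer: $63203752460$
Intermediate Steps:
$P{\left(N \right)} = 4 N$
$\left(-494561 - 393419\right) \left(P{\left(H{\left(21,-26 \right)} \right)} - 71073\right) = \left(-494561 - 393419\right) \left(4 \left(-26\right) - 71073\right) = - 887980 \left(-104 - 71073\right) = \left(-887980\right) \left(-71177\right) = 63203752460$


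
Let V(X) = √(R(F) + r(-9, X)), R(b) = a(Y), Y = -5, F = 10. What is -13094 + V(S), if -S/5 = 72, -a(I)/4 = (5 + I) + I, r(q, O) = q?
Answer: -13094 + √11 ≈ -13091.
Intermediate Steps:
a(I) = -20 - 8*I (a(I) = -4*((5 + I) + I) = -4*(5 + 2*I) = -20 - 8*I)
R(b) = 20 (R(b) = -20 - 8*(-5) = -20 + 40 = 20)
S = -360 (S = -5*72 = -360)
V(X) = √11 (V(X) = √(20 - 9) = √11)
-13094 + V(S) = -13094 + √11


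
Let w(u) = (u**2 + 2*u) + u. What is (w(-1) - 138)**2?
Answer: 19600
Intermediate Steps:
w(u) = u**2 + 3*u
(w(-1) - 138)**2 = (-(3 - 1) - 138)**2 = (-1*2 - 138)**2 = (-2 - 138)**2 = (-140)**2 = 19600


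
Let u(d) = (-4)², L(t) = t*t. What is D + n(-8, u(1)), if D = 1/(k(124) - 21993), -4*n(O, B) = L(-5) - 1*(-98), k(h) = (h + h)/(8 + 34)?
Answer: -56792751/1846916 ≈ -30.750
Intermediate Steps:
L(t) = t²
k(h) = h/21 (k(h) = (2*h)/42 = (2*h)*(1/42) = h/21)
u(d) = 16
n(O, B) = -123/4 (n(O, B) = -((-5)² - 1*(-98))/4 = -(25 + 98)/4 = -¼*123 = -123/4)
D = -21/461729 (D = 1/((1/21)*124 - 21993) = 1/(124/21 - 21993) = 1/(-461729/21) = -21/461729 ≈ -4.5481e-5)
D + n(-8, u(1)) = -21/461729 - 123/4 = -56792751/1846916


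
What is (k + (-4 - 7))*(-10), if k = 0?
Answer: 110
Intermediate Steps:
(k + (-4 - 7))*(-10) = (0 + (-4 - 7))*(-10) = (0 - 11)*(-10) = -11*(-10) = 110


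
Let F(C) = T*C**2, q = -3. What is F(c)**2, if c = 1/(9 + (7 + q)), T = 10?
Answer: 100/28561 ≈ 0.0035013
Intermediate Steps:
c = 1/13 (c = 1/(9 + (7 - 3)) = 1/(9 + 4) = 1/13 ≈ 0.076923)
F(C) = 10*C**2
F(c)**2 = (10*(1/13)**2)**2 = (10*(1/169))**2 = (10/169)**2 = 100/28561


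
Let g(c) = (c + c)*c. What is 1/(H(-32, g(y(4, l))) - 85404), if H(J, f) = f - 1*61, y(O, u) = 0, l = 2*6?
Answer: -1/85465 ≈ -1.1701e-5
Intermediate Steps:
l = 12
g(c) = 2*c² (g(c) = (2*c)*c = 2*c²)
H(J, f) = -61 + f (H(J, f) = f - 61 = -61 + f)
1/(H(-32, g(y(4, l))) - 85404) = 1/((-61 + 2*0²) - 85404) = 1/((-61 + 2*0) - 85404) = 1/((-61 + 0) - 85404) = 1/(-61 - 85404) = 1/(-85465) = -1/85465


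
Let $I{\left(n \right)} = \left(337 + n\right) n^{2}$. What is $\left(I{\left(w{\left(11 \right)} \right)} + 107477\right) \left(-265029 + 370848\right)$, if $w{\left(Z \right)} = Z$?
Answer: $15828935115$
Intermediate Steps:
$I{\left(n \right)} = n^{2} \left(337 + n\right)$
$\left(I{\left(w{\left(11 \right)} \right)} + 107477\right) \left(-265029 + 370848\right) = \left(11^{2} \left(337 + 11\right) + 107477\right) \left(-265029 + 370848\right) = \left(121 \cdot 348 + 107477\right) 105819 = \left(42108 + 107477\right) 105819 = 149585 \cdot 105819 = 15828935115$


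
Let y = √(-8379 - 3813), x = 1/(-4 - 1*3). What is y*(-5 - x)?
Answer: -136*I*√762/7 ≈ -536.31*I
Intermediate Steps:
x = -⅐ (x = 1/(-4 - 3) = 1/(-7) = -⅐ ≈ -0.14286)
y = 4*I*√762 (y = √(-12192) = 4*I*√762 ≈ 110.42*I)
y*(-5 - x) = (4*I*√762)*(-5 - 1*(-⅐)) = (4*I*√762)*(-5 + ⅐) = (4*I*√762)*(-34/7) = -136*I*√762/7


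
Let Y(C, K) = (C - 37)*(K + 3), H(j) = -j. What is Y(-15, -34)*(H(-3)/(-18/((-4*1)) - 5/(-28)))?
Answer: 135408/131 ≈ 1033.6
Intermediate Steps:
Y(C, K) = (-37 + C)*(3 + K)
Y(-15, -34)*(H(-3)/(-18/((-4*1)) - 5/(-28))) = (-111 - 37*(-34) + 3*(-15) - 15*(-34))*((-1*(-3))/(-18/((-4*1)) - 5/(-28))) = (-111 + 1258 - 45 + 510)*(3/(-18/(-4) - 5*(-1/28))) = 1612*(3/(-18*(-1/4) + 5/28)) = 1612*(3/(9/2 + 5/28)) = 1612*(3/(131/28)) = 1612*(3*(28/131)) = 1612*(84/131) = 135408/131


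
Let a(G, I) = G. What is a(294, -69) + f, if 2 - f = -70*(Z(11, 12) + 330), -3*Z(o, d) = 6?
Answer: 23256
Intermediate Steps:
Z(o, d) = -2 (Z(o, d) = -⅓*6 = -2)
f = 22962 (f = 2 - (-70)*(-2 + 330) = 2 - (-70)*328 = 2 - 1*(-22960) = 2 + 22960 = 22962)
a(294, -69) + f = 294 + 22962 = 23256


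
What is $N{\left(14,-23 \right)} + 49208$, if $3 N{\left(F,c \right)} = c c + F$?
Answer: $49389$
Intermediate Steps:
$N{\left(F,c \right)} = \frac{F}{3} + \frac{c^{2}}{3}$ ($N{\left(F,c \right)} = \frac{c c + F}{3} = \frac{c^{2} + F}{3} = \frac{F + c^{2}}{3} = \frac{F}{3} + \frac{c^{2}}{3}$)
$N{\left(14,-23 \right)} + 49208 = \left(\frac{1}{3} \cdot 14 + \frac{\left(-23\right)^{2}}{3}\right) + 49208 = \left(\frac{14}{3} + \frac{1}{3} \cdot 529\right) + 49208 = \left(\frac{14}{3} + \frac{529}{3}\right) + 49208 = 181 + 49208 = 49389$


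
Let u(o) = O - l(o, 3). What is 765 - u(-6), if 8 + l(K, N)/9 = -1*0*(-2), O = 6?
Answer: 687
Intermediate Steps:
l(K, N) = -72 (l(K, N) = -72 + 9*(-1*0*(-2)) = -72 + 9*(0*(-2)) = -72 + 9*0 = -72 + 0 = -72)
u(o) = 78 (u(o) = 6 - 1*(-72) = 6 + 72 = 78)
765 - u(-6) = 765 - 1*78 = 765 - 78 = 687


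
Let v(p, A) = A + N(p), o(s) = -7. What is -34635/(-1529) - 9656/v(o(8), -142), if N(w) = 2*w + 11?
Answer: 19786099/221705 ≈ 89.245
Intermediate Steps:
N(w) = 11 + 2*w
v(p, A) = 11 + A + 2*p (v(p, A) = A + (11 + 2*p) = 11 + A + 2*p)
-34635/(-1529) - 9656/v(o(8), -142) = -34635/(-1529) - 9656/(11 - 142 + 2*(-7)) = -34635*(-1/1529) - 9656/(11 - 142 - 14) = 34635/1529 - 9656/(-145) = 34635/1529 - 9656*(-1/145) = 34635/1529 + 9656/145 = 19786099/221705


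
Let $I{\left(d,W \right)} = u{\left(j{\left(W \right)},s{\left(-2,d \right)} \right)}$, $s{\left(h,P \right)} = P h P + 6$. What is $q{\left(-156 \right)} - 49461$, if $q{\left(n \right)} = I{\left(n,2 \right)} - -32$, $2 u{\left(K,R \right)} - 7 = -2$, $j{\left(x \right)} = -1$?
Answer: $- \frac{98853}{2} \approx -49427.0$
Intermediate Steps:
$s{\left(h,P \right)} = 6 + h P^{2}$ ($s{\left(h,P \right)} = h P^{2} + 6 = 6 + h P^{2}$)
$u{\left(K,R \right)} = \frac{5}{2}$ ($u{\left(K,R \right)} = \frac{7}{2} + \frac{1}{2} \left(-2\right) = \frac{7}{2} - 1 = \frac{5}{2}$)
$I{\left(d,W \right)} = \frac{5}{2}$
$q{\left(n \right)} = \frac{69}{2}$ ($q{\left(n \right)} = \frac{5}{2} - -32 = \frac{5}{2} + 32 = \frac{69}{2}$)
$q{\left(-156 \right)} - 49461 = \frac{69}{2} - 49461 = - \frac{98853}{2}$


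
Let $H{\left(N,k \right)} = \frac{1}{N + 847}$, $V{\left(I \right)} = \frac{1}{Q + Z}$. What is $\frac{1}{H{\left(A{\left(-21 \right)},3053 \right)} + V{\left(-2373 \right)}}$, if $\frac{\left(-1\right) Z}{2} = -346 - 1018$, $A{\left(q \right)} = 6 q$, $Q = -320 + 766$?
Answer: $\frac{2288454}{3895} \approx 587.54$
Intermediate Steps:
$Q = 446$
$Z = 2728$ ($Z = - 2 \left(-346 - 1018\right) = \left(-2\right) \left(-1364\right) = 2728$)
$V{\left(I \right)} = \frac{1}{3174}$ ($V{\left(I \right)} = \frac{1}{446 + 2728} = \frac{1}{3174}$)
$H{\left(N,k \right)} = \frac{1}{847 + N}$
$\frac{1}{H{\left(A{\left(-21 \right)},3053 \right)} + V{\left(-2373 \right)}} = \frac{1}{\frac{1}{847 + 6 \left(-21\right)} + \frac{1}{3174}} = \frac{1}{\frac{1}{847 - 126} + \frac{1}{3174}} = \frac{1}{\frac{1}{721} + \frac{1}{3174}} = \frac{1}{\frac{3895}{2288454}} = \frac{2288454}{3895}$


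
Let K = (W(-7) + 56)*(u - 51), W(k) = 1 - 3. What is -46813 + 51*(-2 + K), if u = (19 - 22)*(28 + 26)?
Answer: -633517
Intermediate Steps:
W(k) = -2
u = -162 (u = -3*54 = -162)
K = -11502 (K = (-2 + 56)*(-162 - 51) = 54*(-213) = -11502)
-46813 + 51*(-2 + K) = -46813 + 51*(-2 - 11502) = -46813 + 51*(-11504) = -46813 - 586704 = -633517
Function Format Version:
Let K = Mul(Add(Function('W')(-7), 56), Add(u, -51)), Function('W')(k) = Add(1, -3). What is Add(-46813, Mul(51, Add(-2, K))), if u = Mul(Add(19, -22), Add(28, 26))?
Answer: -633517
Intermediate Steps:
Function('W')(k) = -2
u = -162 (u = Mul(-3, 54) = -162)
K = -11502 (K = Mul(Add(-2, 56), Add(-162, -51)) = Mul(54, -213) = -11502)
Add(-46813, Mul(51, Add(-2, K))) = Add(-46813, Mul(51, Add(-2, -11502))) = Add(-46813, Mul(51, -11504)) = Add(-46813, -586704) = -633517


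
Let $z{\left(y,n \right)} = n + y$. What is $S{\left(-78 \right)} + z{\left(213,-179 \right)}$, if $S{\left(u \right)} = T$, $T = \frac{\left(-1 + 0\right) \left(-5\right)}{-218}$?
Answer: $\frac{7407}{218} \approx 33.977$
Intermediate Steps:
$T = - \frac{5}{218}$ ($T = \left(-1\right) \left(-5\right) \left(- \frac{1}{218}\right) = 5 \left(- \frac{1}{218}\right) = - \frac{5}{218} \approx -0.022936$)
$S{\left(u \right)} = - \frac{5}{218}$
$S{\left(-78 \right)} + z{\left(213,-179 \right)} = - \frac{5}{218} + \left(-179 + 213\right) = - \frac{5}{218} + 34 = \frac{7407}{218}$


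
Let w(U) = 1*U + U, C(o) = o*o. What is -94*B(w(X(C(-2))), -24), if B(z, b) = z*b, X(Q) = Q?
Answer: 18048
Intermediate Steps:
C(o) = o²
w(U) = 2*U (w(U) = U + U = 2*U)
B(z, b) = b*z
-94*B(w(X(C(-2))), -24) = -(-2256)*2*(-2)² = -(-2256)*2*4 = -(-2256)*8 = -94*(-192) = 18048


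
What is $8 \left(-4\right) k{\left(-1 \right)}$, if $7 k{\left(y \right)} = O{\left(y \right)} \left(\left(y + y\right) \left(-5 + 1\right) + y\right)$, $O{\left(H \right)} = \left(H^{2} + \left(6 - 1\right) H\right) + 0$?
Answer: $128$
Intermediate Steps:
$O{\left(H \right)} = H^{2} + 5 H$ ($O{\left(H \right)} = \left(H^{2} + 5 H\right) + 0 = H^{2} + 5 H$)
$k{\left(y \right)} = - y^{2} \left(5 + y\right)$ ($k{\left(y \right)} = \frac{y \left(5 + y\right) \left(\left(y + y\right) \left(-5 + 1\right) + y\right)}{7} = \frac{y \left(5 + y\right) \left(2 y \left(-4\right) + y\right)}{7} = \frac{y \left(5 + y\right) \left(- 8 y + y\right)}{7} = \frac{y \left(5 + y\right) \left(- 7 y\right)}{7} = \frac{\left(-7\right) y^{2} \left(5 + y\right)}{7} = - y^{2} \left(5 + y\right)$)
$8 \left(-4\right) k{\left(-1 \right)} = 8 \left(-4\right) \left(-1\right)^{2} \left(-5 - -1\right) = - 32 \cdot 1 \left(-5 + 1\right) = - 32 \cdot 1 \left(-4\right) = \left(-32\right) \left(-4\right) = 128$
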